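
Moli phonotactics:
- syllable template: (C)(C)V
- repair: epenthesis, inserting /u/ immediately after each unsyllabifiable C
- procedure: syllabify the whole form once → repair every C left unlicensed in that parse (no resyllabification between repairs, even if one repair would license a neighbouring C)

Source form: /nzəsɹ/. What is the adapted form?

The consonants /s/, /ɹ/ cannot be parsed into a legal (C)(C)V syllable (no codas are permitted; onsets may contain at most 2 consonants).
Each unlicensed consonant becomes the onset of a new syllable: /s/ → /su/, /ɹ/ → /ɹu/.

nzəsuɹu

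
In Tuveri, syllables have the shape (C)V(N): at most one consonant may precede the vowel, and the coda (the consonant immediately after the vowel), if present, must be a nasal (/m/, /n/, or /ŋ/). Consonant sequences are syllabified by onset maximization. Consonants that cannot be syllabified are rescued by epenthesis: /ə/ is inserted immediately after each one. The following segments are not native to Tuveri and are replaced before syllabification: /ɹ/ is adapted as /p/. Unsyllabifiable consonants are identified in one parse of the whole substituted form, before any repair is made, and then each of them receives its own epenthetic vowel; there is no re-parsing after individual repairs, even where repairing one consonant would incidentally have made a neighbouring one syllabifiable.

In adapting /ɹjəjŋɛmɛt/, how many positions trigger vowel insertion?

3

After substitution the input is /pjəjŋɛmɛt/.
The unsyllabifiable consonants are /p/, /j/, /t/; each receives one epenthetic vowel.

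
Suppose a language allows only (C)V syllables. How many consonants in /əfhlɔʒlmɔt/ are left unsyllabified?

5

The consonants /f/, /h/, /ʒ/, /l/, /t/ cannot be parsed into a legal (C)V syllable (no codas are permitted; onsets are limited to one consonant).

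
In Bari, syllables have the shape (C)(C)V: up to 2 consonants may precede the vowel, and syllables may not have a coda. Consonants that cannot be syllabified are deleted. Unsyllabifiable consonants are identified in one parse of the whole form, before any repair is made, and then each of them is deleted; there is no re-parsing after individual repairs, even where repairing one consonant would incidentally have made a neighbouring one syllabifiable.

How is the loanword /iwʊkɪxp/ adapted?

Under (C)(C)V, the unsyllabifiable consonants are /x/, /p/ (no codas are permitted; onsets may contain at most 2 consonants).
Each unlicensed consonant is deleted: /x/, /p/.

iwʊkɪ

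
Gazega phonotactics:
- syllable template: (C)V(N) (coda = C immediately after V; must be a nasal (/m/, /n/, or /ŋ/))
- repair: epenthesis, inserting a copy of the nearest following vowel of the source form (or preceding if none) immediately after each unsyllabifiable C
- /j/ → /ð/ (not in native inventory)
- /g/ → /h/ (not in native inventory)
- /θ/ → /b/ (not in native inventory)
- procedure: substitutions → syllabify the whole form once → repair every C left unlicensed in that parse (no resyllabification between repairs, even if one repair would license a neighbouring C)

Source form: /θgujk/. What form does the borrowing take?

buhuðuku

Substitution: /θ/ → /b/, /g/ → /h/, /j/ → /ð/, giving /bhuðk/.
The consonants /b/, /ð/, /k/ cannot be parsed into a legal (C)V(N) syllable (only a nasal (/m/, /n/, or /ŋ/) is licensed in coda position; onsets are limited to one consonant).
Epenthesis after each stranded consonant: /b/ → /bu/, /ð/ → /ðu/, /k/ → /ku/.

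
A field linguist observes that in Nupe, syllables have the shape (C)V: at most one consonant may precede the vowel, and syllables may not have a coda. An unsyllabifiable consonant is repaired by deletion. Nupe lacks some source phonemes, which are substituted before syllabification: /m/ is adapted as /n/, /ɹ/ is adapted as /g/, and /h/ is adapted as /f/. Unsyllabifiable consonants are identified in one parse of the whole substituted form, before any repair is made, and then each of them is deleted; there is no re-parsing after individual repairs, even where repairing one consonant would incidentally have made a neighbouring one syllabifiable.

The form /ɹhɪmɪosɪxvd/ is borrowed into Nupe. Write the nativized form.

fɪnɪosɪ

Substitution: /ɹ/ → /g/, /h/ → /f/, /m/ → /n/, giving /gfɪnɪosɪxvd/.
The consonants /g/, /x/, /v/, /d/ cannot be parsed into a legal (C)V syllable (no codas are permitted; onsets are limited to one consonant).
Each unlicensed consonant is deleted: /g/, /x/, /v/, /d/.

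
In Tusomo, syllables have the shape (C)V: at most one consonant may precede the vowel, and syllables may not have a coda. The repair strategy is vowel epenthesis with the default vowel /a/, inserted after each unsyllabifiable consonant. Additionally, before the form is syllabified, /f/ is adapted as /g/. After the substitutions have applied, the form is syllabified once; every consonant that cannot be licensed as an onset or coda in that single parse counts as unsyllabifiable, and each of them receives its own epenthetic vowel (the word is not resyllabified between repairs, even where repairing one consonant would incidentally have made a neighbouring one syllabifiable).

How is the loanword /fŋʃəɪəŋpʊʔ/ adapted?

gaŋaʃəɪəŋapʊʔa

Substitution: /f/ → /g/, giving /gŋʃəɪəŋpʊʔ/.
Under (C)V, the unsyllabifiable consonants are /g/, /ŋ/, /ŋ/, /ʔ/ (no codas are permitted; onsets are limited to one consonant).
Epenthesis after each stranded consonant: /g/ → /ga/, /ŋ/ → /ŋa/, /ŋ/ → /ŋa/, /ʔ/ → /ʔa/.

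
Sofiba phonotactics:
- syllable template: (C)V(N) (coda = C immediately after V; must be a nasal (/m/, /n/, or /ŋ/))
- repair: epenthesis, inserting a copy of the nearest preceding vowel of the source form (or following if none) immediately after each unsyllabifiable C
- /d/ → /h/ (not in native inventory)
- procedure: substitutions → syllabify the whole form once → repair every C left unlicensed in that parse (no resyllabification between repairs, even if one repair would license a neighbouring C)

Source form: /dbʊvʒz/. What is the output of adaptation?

Substitution: /d/ → /h/, giving /hbʊvʒz/.
Syllabifying with onset maximization leaves /h/, /v/, /ʒ/, /z/ stranded (only a nasal (/m/, /n/, or /ŋ/) is licensed in coda position; onsets are limited to one consonant).
Epenthesis after each stranded consonant: /h/ → /hʊ/, /v/ → /vʊ/, /ʒ/ → /ʒʊ/, /z/ → /zʊ/.

hʊbʊvʊʒʊzʊ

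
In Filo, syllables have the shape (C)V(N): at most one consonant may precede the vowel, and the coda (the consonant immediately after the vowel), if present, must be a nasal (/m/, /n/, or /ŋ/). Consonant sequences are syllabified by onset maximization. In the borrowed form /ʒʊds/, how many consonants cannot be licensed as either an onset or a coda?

Under (C)V(N), the unsyllabifiable consonants are /d/, /s/ (only a nasal (/m/, /n/, or /ŋ/) is licensed in coda position; onsets are limited to one consonant).

2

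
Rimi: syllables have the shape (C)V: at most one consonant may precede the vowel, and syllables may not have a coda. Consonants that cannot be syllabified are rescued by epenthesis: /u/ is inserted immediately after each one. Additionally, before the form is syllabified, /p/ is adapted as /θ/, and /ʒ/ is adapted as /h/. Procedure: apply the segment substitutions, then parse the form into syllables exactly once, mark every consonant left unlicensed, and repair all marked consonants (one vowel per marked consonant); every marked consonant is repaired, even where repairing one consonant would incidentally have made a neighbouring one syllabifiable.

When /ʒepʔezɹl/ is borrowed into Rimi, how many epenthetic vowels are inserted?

4

After substitution the input is /heθʔezɹl/.
The unsyllabifiable consonants are /θ/, /z/, /ɹ/, /l/; each receives one epenthetic vowel.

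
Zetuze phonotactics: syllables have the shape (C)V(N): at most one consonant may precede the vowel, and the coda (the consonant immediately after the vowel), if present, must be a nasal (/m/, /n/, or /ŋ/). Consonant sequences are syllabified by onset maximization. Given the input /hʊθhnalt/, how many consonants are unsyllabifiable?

4

The consonants /θ/, /h/, /l/, /t/ cannot be parsed into a legal (C)V(N) syllable (only a nasal (/m/, /n/, or /ŋ/) is licensed in coda position; onsets are limited to one consonant).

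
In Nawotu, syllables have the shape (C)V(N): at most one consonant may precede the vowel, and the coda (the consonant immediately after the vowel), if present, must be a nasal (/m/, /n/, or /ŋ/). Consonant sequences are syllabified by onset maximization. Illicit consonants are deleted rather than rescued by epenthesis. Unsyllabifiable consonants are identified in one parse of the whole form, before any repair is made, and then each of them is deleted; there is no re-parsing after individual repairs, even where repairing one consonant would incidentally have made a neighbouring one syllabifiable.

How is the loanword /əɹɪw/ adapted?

Syllabifying with onset maximization leaves /w/ stranded (only a nasal (/m/, /n/, or /ŋ/) is licensed in coda position; onsets are limited to one consonant).
Deletion applies to /w/.

əɹɪ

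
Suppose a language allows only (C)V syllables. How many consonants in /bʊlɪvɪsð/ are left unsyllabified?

2

Under (C)V, the unsyllabifiable consonants are /s/, /ð/ (no codas are permitted; onsets are limited to one consonant).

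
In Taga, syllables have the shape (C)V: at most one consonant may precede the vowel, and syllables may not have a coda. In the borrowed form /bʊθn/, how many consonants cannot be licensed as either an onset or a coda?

2

The consonants /θ/, /n/ cannot be parsed into a legal (C)V syllable (no codas are permitted; onsets are limited to one consonant).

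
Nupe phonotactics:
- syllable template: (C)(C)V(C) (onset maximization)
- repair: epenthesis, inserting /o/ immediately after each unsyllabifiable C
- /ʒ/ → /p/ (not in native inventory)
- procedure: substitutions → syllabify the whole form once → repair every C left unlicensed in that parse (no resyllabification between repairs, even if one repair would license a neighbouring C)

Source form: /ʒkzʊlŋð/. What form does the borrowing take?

Substitution: /ʒ/ → /p/, giving /pkzʊlŋð/.
Syllabifying with onset maximization leaves /p/, /ŋ/, /ð/ stranded (at most one coda consonant is licensed; onsets may contain at most 2 consonants).
Each unlicensed consonant becomes the onset of a new syllable: /p/ → /po/, /ŋ/ → /ŋo/, /ð/ → /ðo/.

pokzʊlŋoðo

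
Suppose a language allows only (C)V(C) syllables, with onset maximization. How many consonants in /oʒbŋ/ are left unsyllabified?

2

Under (C)V(C), the unsyllabifiable consonants are /b/, /ŋ/ (at most one coda consonant is licensed; onsets are limited to one consonant).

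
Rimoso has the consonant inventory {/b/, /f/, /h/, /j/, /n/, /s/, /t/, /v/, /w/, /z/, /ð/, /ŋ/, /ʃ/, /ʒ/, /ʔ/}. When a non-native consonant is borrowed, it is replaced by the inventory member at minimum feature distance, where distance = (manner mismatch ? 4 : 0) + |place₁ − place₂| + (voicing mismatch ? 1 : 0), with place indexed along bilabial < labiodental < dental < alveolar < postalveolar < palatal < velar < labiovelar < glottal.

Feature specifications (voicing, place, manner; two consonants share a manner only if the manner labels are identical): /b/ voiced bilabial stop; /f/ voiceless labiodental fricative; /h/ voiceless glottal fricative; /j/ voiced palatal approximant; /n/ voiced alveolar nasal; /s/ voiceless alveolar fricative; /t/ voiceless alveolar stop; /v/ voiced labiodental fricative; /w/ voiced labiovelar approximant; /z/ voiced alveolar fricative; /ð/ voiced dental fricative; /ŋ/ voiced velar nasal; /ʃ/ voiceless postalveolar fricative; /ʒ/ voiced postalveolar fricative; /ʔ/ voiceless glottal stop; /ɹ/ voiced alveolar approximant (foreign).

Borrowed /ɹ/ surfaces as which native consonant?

/j/ is closest: same manner (approximant), place distance 2 (alveolar→palatal), same voicing; total 2. Next closest is /n/ at distance 4.

j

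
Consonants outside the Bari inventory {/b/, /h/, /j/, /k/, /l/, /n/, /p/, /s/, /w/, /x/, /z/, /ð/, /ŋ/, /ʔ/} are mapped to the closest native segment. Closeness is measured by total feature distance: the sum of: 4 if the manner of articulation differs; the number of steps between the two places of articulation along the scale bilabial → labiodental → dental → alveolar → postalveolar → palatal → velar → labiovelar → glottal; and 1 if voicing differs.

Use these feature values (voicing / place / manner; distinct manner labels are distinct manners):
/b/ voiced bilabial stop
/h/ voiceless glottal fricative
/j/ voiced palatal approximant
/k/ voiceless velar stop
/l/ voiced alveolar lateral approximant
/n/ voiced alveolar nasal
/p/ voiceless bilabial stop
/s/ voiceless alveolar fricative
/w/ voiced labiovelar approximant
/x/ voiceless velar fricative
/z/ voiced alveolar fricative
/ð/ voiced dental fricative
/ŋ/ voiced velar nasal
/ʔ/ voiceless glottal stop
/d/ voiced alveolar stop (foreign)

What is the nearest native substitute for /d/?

b

/b/ is closest: same manner (stop), place distance 3 (alveolar→bilabial), same voicing; total 3. Next closest is /k/ at distance 4.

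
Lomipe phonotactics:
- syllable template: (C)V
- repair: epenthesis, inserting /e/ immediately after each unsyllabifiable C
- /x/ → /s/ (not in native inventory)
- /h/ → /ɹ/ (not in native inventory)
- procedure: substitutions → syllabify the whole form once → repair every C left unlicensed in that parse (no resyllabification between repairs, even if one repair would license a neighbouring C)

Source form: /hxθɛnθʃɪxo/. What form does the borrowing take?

ɹeseθɛneθeʃɪso

Substitution: /h/ → /ɹ/, /x/ → /s/, giving /ɹsθɛnθʃɪso/.
Under (C)V, the unsyllabifiable consonants are /ɹ/, /s/, /n/, /θ/ (no codas are permitted; onsets are limited to one consonant).
Inserting the epenthetic vowel yields /ɹ/ → /ɹe/, /s/ → /se/, /n/ → /ne/, /θ/ → /θe/.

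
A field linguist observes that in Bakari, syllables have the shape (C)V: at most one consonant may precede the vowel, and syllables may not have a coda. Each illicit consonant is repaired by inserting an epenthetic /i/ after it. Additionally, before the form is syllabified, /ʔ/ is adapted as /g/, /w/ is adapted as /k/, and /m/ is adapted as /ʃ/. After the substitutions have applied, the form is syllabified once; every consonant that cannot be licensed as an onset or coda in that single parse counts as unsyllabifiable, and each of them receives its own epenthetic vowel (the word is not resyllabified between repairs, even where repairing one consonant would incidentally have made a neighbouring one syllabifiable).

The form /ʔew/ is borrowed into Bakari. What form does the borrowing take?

Substitution: /ʔ/ → /g/, /w/ → /k/, giving /gek/.
Syllabifying with onset maximization leaves /k/ stranded (no codas are permitted; onsets are limited to one consonant).
Each unlicensed consonant becomes the onset of a new syllable: /k/ → /ki/.

geki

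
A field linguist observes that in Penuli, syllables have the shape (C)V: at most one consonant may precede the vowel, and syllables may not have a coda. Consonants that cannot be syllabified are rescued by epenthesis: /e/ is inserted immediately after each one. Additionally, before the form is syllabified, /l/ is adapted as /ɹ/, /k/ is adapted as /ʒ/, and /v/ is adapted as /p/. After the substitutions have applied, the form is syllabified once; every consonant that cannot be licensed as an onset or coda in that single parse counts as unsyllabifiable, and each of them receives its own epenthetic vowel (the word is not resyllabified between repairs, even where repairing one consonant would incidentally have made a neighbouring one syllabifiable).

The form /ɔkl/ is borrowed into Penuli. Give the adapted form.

ɔʒeɹe

Substitution: /k/ → /ʒ/, /l/ → /ɹ/, giving /ɔʒɹ/.
Syllabifying with onset maximization leaves /ʒ/, /ɹ/ stranded (no codas are permitted; onsets are limited to one consonant).
Each unlicensed consonant becomes the onset of a new syllable: /ʒ/ → /ʒe/, /ɹ/ → /ɹe/.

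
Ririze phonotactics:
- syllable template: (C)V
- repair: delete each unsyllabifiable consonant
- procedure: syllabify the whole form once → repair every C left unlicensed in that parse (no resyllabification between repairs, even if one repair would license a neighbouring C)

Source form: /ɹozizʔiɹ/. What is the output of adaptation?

Syllabifying with onset maximization leaves /z/, /ɹ/ stranded (no codas are permitted; onsets are limited to one consonant).
Each unlicensed consonant is deleted: /z/, /ɹ/.

ɹoziʔi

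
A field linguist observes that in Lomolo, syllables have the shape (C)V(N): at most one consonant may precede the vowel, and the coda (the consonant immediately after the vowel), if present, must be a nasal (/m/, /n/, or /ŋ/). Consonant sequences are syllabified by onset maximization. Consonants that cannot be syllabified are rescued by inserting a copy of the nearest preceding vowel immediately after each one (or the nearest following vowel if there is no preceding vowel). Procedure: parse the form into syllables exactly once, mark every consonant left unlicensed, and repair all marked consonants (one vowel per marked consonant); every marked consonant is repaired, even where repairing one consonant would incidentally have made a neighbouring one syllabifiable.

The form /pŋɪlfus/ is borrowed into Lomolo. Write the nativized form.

Under (C)V(N), the unsyllabifiable consonants are /p/, /l/, /s/ (only a nasal (/m/, /n/, or /ŋ/) is licensed in coda position; onsets are limited to one consonant).
Epenthesis after each stranded consonant: /p/ → /pɪ/, /l/ → /lɪ/, /s/ → /su/.

pɪŋɪlɪfusu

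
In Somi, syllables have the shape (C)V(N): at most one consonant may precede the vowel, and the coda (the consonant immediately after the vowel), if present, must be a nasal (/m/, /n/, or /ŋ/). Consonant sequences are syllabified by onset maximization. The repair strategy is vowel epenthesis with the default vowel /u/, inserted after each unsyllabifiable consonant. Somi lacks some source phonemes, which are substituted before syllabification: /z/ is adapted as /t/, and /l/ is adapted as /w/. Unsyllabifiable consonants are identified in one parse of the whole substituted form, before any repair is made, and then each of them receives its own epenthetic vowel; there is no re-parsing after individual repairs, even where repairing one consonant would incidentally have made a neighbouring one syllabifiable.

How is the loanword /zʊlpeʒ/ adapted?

Substitution: /z/ → /t/, /l/ → /w/, giving /tʊwpeʒ/.
Syllabifying with onset maximization leaves /w/, /ʒ/ stranded (only a nasal (/m/, /n/, or /ŋ/) is licensed in coda position; onsets are limited to one consonant).
Epenthesis after each stranded consonant: /w/ → /wu/, /ʒ/ → /ʒu/.

tʊwupeʒu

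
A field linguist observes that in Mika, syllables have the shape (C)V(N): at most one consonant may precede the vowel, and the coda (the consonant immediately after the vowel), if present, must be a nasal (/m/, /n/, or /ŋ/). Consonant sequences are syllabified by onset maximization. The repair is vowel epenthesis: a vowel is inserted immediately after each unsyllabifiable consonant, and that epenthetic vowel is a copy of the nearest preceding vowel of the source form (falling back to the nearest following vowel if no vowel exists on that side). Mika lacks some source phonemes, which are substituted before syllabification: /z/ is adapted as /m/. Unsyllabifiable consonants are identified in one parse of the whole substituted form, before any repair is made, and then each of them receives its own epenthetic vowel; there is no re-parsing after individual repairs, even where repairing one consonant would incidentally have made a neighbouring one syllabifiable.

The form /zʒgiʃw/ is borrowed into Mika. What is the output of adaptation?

miʒigiʃiwi

Substitution: /z/ → /m/, giving /mʒgiʃw/.
Under (C)V(N), the unsyllabifiable consonants are /m/, /ʒ/, /ʃ/, /w/ (only a nasal (/m/, /n/, or /ŋ/) is licensed in coda position; onsets are limited to one consonant).
Epenthesis after each stranded consonant: /m/ → /mi/, /ʒ/ → /ʒi/, /ʃ/ → /ʃi/, /w/ → /wi/.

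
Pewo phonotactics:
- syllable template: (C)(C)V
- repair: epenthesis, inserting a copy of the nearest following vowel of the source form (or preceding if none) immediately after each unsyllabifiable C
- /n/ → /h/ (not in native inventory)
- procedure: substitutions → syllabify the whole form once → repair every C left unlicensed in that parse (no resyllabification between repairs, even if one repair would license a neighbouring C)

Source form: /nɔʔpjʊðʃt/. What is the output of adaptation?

hɔʔʊpjʊðʊʃʊtʊ

Substitution: /n/ → /h/, giving /hɔʔpjʊðʃt/.
Syllabifying with onset maximization leaves /ʔ/, /ð/, /ʃ/, /t/ stranded (no codas are permitted; onsets may contain at most 2 consonants).
Epenthesis after each stranded consonant: /ʔ/ → /ʔʊ/, /ð/ → /ðʊ/, /ʃ/ → /ʃʊ/, /t/ → /tʊ/.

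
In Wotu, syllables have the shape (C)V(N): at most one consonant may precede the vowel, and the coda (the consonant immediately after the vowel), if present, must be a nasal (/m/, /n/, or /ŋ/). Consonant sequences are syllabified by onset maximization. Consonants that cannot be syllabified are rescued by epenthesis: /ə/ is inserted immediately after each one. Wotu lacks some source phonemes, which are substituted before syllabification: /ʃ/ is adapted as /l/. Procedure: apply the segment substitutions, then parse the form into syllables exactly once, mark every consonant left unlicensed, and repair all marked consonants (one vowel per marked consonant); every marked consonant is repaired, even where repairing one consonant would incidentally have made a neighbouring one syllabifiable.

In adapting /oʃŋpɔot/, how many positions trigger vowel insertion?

After substitution the input is /olŋpɔot/.
The unsyllabifiable consonants are /l/, /ŋ/, /t/; each receives one epenthetic vowel.

3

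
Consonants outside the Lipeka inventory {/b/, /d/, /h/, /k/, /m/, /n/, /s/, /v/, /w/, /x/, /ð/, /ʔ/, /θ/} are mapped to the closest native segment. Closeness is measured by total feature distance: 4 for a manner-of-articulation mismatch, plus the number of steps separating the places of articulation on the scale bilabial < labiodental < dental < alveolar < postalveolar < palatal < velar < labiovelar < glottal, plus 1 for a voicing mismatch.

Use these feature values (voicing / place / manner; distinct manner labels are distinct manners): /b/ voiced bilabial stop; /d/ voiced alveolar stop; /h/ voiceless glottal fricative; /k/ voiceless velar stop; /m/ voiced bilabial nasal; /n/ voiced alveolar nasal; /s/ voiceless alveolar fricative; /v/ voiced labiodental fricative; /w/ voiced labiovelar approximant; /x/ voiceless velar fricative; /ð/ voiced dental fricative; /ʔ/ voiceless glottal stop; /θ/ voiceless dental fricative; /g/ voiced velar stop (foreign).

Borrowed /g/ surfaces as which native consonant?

k

/k/ is closest: same manner (stop), place distance 0 (velar→velar), voicing differs (+1); total 1. Next closest is /d/ at distance 3.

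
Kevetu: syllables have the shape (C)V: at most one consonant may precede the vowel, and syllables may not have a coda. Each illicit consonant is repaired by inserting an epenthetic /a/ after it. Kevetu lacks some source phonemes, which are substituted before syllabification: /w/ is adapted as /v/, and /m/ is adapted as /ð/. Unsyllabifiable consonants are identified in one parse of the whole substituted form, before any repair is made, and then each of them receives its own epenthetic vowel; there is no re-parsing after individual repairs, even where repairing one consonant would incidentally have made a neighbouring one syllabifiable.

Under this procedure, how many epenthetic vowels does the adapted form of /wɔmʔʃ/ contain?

After substitution the input is /vɔðʔʃ/.
The unsyllabifiable consonants are /ð/, /ʔ/, /ʃ/; each receives one epenthetic vowel.

3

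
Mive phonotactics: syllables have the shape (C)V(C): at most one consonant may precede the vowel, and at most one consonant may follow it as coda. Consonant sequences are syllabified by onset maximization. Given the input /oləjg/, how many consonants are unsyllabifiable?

1

Under (C)V(C), the unsyllabifiable consonants are /g/ (at most one coda consonant is licensed; onsets are limited to one consonant).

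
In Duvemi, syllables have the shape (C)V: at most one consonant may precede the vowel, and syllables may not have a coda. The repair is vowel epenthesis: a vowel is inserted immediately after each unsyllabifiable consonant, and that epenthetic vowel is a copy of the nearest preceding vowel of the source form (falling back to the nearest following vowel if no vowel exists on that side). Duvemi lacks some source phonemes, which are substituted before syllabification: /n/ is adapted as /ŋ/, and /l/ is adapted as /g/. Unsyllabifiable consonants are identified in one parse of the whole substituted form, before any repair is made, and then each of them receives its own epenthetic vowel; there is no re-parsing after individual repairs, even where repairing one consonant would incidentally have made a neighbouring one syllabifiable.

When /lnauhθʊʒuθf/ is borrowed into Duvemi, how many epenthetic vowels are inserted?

4

After substitution the input is /gŋauhθʊʒuθf/.
The unsyllabifiable consonants are /g/, /h/, /θ/, /f/; each receives one epenthetic vowel.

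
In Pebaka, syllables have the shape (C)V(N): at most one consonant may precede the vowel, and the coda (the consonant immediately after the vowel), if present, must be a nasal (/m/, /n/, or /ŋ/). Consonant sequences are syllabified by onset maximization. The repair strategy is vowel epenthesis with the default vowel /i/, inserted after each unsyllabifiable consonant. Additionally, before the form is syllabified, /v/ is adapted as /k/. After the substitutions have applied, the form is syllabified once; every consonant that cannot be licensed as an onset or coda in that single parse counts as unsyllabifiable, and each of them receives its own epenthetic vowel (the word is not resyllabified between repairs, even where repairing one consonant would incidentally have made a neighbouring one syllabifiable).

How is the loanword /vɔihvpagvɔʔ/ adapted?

kɔihikipagikɔʔi

Substitution: /v/ → /k/, giving /kɔihkpagkɔʔ/.
Syllabifying with onset maximization leaves /h/, /k/, /g/, /ʔ/ stranded (only a nasal (/m/, /n/, or /ŋ/) is licensed in coda position; onsets are limited to one consonant).
Epenthesis after each stranded consonant: /h/ → /hi/, /k/ → /ki/, /g/ → /gi/, /ʔ/ → /ʔi/.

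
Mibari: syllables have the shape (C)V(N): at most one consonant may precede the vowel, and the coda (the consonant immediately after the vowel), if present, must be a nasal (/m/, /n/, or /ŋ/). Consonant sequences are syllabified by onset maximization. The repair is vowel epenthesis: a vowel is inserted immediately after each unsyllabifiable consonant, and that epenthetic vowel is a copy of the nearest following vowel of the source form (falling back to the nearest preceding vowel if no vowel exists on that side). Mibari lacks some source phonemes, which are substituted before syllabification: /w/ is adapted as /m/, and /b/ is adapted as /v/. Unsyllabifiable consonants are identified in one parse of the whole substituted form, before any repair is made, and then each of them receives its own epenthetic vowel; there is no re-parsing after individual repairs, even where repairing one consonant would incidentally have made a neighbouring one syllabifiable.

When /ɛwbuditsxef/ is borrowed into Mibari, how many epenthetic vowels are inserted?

After substitution the input is /ɛmvuditsxef/.
The unsyllabifiable consonants are /t/, /s/, /f/; each receives one epenthetic vowel.

3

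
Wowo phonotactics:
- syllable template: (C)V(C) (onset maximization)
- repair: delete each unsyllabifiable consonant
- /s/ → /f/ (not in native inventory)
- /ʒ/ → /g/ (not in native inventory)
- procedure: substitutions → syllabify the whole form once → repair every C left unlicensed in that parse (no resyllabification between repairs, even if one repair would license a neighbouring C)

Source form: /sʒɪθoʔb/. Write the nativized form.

gɪθoʔ

Substitution: /s/ → /f/, /ʒ/ → /g/, giving /fgɪθoʔb/.
Syllabifying with onset maximization leaves /f/, /b/ stranded (at most one coda consonant is licensed; onsets are limited to one consonant).
Each unlicensed consonant is deleted: /f/, /b/.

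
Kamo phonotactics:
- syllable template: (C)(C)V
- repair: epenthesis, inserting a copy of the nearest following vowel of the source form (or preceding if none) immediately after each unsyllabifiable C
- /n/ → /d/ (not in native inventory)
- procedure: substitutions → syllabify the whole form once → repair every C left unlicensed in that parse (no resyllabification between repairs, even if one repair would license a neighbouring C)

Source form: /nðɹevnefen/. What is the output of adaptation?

deðɹevdefede

Substitution: /n/ → /d/, giving /dðɹevdefed/.
Under (C)(C)V, the unsyllabifiable consonants are /d/, /d/ (no codas are permitted; onsets may contain at most 2 consonants).
Inserting the epenthetic vowel yields /d/ → /de/, /d/ → /de/.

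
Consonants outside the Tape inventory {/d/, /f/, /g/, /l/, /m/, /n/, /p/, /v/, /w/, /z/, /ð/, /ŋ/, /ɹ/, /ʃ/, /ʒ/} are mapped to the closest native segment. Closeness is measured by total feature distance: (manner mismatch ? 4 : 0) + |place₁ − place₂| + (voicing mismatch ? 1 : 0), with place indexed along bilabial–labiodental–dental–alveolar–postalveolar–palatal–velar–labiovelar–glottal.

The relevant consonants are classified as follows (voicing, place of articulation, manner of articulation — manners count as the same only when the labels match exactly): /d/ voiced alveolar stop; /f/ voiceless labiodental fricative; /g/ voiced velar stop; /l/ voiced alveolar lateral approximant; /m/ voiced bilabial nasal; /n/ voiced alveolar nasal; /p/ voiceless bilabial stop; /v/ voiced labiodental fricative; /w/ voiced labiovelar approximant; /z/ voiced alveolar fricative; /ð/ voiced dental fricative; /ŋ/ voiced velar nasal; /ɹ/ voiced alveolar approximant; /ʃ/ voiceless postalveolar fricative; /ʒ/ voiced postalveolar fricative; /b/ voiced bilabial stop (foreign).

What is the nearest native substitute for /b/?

p

/p/ is closest: same manner (stop), place distance 0 (bilabial→bilabial), voicing differs (+1); total 1. Next closest is /d/ at distance 3.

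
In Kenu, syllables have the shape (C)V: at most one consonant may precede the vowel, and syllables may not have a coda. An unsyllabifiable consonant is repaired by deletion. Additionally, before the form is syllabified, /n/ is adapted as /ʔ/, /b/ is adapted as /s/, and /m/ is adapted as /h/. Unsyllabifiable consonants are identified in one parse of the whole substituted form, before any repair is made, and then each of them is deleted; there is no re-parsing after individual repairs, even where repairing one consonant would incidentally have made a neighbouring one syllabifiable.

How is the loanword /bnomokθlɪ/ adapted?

ʔoholɪ

Substitution: /b/ → /s/, /n/ → /ʔ/, /m/ → /h/, giving /sʔohokθlɪ/.
The consonants /s/, /k/, /θ/ cannot be parsed into a legal (C)V syllable (no codas are permitted; onsets are limited to one consonant).
Each unlicensed consonant is deleted: /s/, /k/, /θ/.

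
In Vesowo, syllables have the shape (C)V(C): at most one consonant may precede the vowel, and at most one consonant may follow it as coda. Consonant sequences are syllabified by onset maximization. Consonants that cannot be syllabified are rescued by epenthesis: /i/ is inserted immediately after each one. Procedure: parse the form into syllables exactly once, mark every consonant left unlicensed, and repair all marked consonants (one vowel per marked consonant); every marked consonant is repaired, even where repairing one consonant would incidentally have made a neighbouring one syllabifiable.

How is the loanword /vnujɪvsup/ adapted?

vinujɪvsup

Syllabifying with onset maximization leaves /v/ stranded (at most one coda consonant is licensed; onsets are limited to one consonant).
Epenthesis after each stranded consonant: /v/ → /vi/.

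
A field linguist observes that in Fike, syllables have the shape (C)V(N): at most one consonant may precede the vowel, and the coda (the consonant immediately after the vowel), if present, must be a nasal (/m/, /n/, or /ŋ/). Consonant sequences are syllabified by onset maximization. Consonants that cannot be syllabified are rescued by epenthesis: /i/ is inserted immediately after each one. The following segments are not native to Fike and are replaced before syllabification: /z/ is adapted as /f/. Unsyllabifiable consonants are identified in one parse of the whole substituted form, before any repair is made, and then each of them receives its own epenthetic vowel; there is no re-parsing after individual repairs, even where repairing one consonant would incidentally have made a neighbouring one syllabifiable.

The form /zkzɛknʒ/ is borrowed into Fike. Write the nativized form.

fikifɛkiniʒi

Substitution: /z/ → /f/, giving /fkfɛknʒ/.
Under (C)V(N), the unsyllabifiable consonants are /f/, /k/, /k/, /n/, /ʒ/ (only a nasal (/m/, /n/, or /ŋ/) is licensed in coda position; onsets are limited to one consonant).
Epenthesis after each stranded consonant: /f/ → /fi/, /k/ → /ki/, /k/ → /ki/, /n/ → /ni/, /ʒ/ → /ʒi/.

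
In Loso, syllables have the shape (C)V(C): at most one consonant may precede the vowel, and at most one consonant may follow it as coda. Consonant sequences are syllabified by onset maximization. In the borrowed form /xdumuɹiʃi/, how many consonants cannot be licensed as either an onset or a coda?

Under (C)V(C), the unsyllabifiable consonants are /x/ (at most one coda consonant is licensed; onsets are limited to one consonant).

1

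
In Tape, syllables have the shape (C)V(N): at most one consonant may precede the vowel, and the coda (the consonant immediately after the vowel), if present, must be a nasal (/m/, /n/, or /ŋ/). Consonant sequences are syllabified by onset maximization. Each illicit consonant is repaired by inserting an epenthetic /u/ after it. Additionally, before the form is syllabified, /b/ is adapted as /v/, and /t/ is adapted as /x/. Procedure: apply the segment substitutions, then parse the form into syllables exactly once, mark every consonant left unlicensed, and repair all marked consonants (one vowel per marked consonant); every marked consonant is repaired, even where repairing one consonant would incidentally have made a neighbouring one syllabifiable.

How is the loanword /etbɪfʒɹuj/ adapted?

exuvɪfuʒuɹuju

Substitution: /t/ → /x/, /b/ → /v/, giving /exvɪfʒɹuj/.
Syllabifying with onset maximization leaves /x/, /f/, /ʒ/, /j/ stranded (only a nasal (/m/, /n/, or /ŋ/) is licensed in coda position; onsets are limited to one consonant).
Inserting the epenthetic vowel yields /x/ → /xu/, /f/ → /fu/, /ʒ/ → /ʒu/, /j/ → /ju/.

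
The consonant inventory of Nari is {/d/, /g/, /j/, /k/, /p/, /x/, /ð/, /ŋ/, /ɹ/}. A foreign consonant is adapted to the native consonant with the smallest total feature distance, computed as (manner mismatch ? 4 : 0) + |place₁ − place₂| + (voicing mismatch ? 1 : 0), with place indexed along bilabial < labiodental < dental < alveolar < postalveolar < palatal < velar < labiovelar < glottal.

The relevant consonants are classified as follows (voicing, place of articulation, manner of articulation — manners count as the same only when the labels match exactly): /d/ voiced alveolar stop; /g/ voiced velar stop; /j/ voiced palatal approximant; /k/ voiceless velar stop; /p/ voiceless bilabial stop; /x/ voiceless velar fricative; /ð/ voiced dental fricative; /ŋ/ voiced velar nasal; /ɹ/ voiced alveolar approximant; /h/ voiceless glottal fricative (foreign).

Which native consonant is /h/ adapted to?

x

/x/ is closest: same manner (fricative), place distance 2 (glottal→velar), same voicing; total 2. Next closest is /k/ at distance 6.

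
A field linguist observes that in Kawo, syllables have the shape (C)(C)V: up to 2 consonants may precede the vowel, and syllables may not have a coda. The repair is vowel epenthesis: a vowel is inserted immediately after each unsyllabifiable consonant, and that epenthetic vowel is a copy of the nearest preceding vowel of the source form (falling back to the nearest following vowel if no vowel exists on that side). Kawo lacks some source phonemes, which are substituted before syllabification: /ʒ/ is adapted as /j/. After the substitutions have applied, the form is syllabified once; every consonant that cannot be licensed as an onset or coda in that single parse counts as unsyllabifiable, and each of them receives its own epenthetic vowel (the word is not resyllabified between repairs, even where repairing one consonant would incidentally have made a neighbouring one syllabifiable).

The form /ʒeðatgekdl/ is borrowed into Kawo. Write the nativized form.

jeðatgekedele

Substitution: /ʒ/ → /j/, giving /jeðatgekdl/.
Under (C)(C)V, the unsyllabifiable consonants are /k/, /d/, /l/ (no codas are permitted; onsets may contain at most 2 consonants).
Epenthesis after each stranded consonant: /k/ → /ke/, /d/ → /de/, /l/ → /le/.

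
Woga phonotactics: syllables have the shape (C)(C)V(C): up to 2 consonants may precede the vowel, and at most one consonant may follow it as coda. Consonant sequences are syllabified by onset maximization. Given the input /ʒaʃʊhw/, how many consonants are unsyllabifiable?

1

Syllabifying with onset maximization leaves /w/ stranded (at most one coda consonant is licensed; onsets may contain at most 2 consonants).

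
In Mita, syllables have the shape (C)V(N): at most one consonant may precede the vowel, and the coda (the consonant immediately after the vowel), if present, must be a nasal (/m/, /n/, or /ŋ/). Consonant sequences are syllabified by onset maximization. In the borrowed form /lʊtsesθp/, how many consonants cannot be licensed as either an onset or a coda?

The consonants /t/, /s/, /θ/, /p/ cannot be parsed into a legal (C)V(N) syllable (only a nasal (/m/, /n/, or /ŋ/) is licensed in coda position; onsets are limited to one consonant).

4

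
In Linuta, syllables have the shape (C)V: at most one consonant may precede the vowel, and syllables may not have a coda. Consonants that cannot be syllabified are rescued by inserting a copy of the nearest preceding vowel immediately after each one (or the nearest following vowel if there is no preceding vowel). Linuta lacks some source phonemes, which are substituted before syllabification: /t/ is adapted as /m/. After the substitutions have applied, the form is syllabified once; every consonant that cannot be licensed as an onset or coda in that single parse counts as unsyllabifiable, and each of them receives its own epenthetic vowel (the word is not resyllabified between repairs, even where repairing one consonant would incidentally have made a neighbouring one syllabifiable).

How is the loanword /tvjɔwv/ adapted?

Substitution: /t/ → /m/, giving /mvjɔwv/.
Syllabifying with onset maximization leaves /m/, /v/, /w/, /v/ stranded (no codas are permitted; onsets are limited to one consonant).
Inserting the epenthetic vowel yields /m/ → /mɔ/, /v/ → /vɔ/, /w/ → /wɔ/, /v/ → /vɔ/.

mɔvɔjɔwɔvɔ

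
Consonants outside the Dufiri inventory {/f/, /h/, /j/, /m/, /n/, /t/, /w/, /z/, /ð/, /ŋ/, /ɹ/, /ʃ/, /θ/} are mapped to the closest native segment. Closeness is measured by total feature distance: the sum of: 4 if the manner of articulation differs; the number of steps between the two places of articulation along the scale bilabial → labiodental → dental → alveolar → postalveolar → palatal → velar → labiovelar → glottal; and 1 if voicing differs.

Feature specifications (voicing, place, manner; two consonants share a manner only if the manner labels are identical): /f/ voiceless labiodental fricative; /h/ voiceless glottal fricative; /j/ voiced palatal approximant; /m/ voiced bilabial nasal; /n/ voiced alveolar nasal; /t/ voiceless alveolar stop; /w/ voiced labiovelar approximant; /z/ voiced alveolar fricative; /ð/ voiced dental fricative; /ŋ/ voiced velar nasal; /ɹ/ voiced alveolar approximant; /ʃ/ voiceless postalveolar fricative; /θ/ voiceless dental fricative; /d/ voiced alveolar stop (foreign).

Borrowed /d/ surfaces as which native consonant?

/t/ is closest: same manner (stop), place distance 0 (alveolar→alveolar), voicing differs (+1); total 1. Next closest is /n/ at distance 4.

t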